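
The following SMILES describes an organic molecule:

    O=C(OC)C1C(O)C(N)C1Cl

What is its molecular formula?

C6H10ClNO3

Walk through each heavy atom and fill implicit hydrogens from standard valence (C 4, N 3, O 2, S 2, halogen 1):
  atom 1: O, bond orders sum to 2 (valence 2) → 0 H
  atom 2: C, bond orders sum to 4 (valence 4) → 0 H
  atom 3: O, bond orders sum to 2 (valence 2) → 0 H
  atom 4: C, bond orders sum to 1 (valence 4) → 3 H
  atom 5: C, bond orders sum to 3 (valence 4) → 1 H
  atom 6: C, bond orders sum to 3 (valence 4) → 1 H
  atom 7: O, bond orders sum to 1 (valence 2) → 1 H
  atom 8: C, bond orders sum to 3 (valence 4) → 1 H
  atom 9: N, bond orders sum to 1 (valence 3) → 2 H
  atom 10: C, bond orders sum to 3 (valence 4) → 1 H
  atom 11: Cl (halogen, monovalent) → 0 H
Totals → C:6, H:10, Cl:1, N:1, O:3.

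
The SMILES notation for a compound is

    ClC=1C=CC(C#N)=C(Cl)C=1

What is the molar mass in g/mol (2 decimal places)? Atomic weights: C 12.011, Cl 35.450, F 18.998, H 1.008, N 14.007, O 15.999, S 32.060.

First, the molecular formula is C7H3Cl2N (counting implicit H from valence).
  C: 7 × 12.011 = 84.077
  Cl: 2 × 35.450 = 70.900
  H: 3 × 1.008 = 3.024
  N: 1 × 14.007 = 14.007
Sum: 7×12.011 + 2×35.450 + 3×1.008 + 1×14.007 = 172.008 → 172.01 g/mol.

172.01 g/mol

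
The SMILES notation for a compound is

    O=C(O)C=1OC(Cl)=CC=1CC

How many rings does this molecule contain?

In SMILES, each pair of matching ring-closure digits denotes one ring-closing bond; the number of such bonds equals the number of independent rings.
Ring-closure bonds here: 1.

1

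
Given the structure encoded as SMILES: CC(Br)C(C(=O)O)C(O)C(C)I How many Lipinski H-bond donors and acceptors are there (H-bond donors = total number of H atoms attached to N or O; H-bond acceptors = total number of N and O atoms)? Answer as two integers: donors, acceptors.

2, 3

Donors: find every N or O and count the H atoms it carries.
  atom 6 (O): bond orders sum to 2 → 0 H
  atom 7 (O): bond orders sum to 1 → 1 H
  atom 9 (O): bond orders sum to 1 → 1 H
Lipinski HBD = 2.
Acceptors: N atoms = 0, O atoms = 3 → HBA = 3.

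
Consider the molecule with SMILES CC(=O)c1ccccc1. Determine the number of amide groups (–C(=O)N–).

0

Scan the SMILES for the amide motif — none present.
Groups that are present: 1 ketone.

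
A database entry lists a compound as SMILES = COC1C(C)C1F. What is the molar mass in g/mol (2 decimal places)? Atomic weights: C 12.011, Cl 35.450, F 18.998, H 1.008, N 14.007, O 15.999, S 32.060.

104.12 g/mol

First, the molecular formula is C5H9FO (counting implicit H from valence).
  C: 5 × 12.011 = 60.055
  F: 1 × 18.998 = 18.998
  H: 9 × 1.008 = 9.072
  O: 1 × 15.999 = 15.999
Sum: 5×12.011 + 1×18.998 + 9×1.008 + 1×15.999 = 104.124 → 104.12 g/mol.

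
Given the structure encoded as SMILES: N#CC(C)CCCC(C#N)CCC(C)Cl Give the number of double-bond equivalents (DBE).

4

Degree of unsaturation = (number of rings) + (number of π bonds).
Ring closures in the SMILES: 0.
π bonds: 2 triple bonds (each 2 DoU) → 4 DoU from unsaturation.
Total DoU = 0 + 4 = 4.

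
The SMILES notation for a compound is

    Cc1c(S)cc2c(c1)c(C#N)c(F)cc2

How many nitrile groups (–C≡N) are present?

1

The nitrile motif appears at heavy-atom position 10 in the SMILES.
Other groups present: 1 thiol.
Nitrile count: 1.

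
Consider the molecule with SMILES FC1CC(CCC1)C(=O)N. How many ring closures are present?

1

In SMILES, each pair of matching ring-closure digits denotes one ring-closing bond; the number of such bonds equals the number of independent rings.
Ring-closure bonds here: 1.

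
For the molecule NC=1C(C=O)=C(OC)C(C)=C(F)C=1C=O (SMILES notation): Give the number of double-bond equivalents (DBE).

6

Degree of unsaturation = (number of rings) + (number of π bonds).
Ring closures in the SMILES: 1.
π bonds: 5 double bonds (each 1 DoU) → 5 DoU from unsaturation.
Total DoU = 1 + 5 = 6.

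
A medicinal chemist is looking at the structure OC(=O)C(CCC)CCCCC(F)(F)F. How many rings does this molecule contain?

In SMILES, each pair of matching ring-closure digits denotes one ring-closing bond; the number of such bonds equals the number of independent rings.
Ring-closure bonds here: 0.

0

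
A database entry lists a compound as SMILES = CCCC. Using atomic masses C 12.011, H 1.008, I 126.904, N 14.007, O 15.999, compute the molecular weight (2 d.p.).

58.12 g/mol

First, the molecular formula is C4H10 (counting implicit H from valence).
  C: 4 × 12.011 = 48.044
  H: 10 × 1.008 = 10.080
Sum: 4×12.011 + 10×1.008 = 58.124 → 58.12 g/mol.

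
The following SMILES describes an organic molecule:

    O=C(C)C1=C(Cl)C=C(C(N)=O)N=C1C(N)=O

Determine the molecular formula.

C9H8ClN3O3

Walk through each heavy atom and fill implicit hydrogens from standard valence (C 4, N 3, O 2, S 2, halogen 1):
  atom 1: O, bond orders sum to 2 (valence 2) → 0 H
  atom 2: C, bond orders sum to 4 (valence 4) → 0 H
  atom 3: C, bond orders sum to 1 (valence 4) → 3 H
  atom 4: C, bond orders sum to 4 (valence 4) → 0 H
  atom 5: C, bond orders sum to 4 (valence 4) → 0 H
  atom 6: Cl (halogen, monovalent) → 0 H
  atom 7: C, bond orders sum to 3 (valence 4) → 1 H
  atom 8: C, bond orders sum to 4 (valence 4) → 0 H
  atom 9: C, bond orders sum to 4 (valence 4) → 0 H
  atom 10: N, bond orders sum to 1 (valence 3) → 2 H
  atom 11: O, bond orders sum to 2 (valence 2) → 0 H
  atom 12: N, bond orders sum to 3 (valence 3) → 0 H
  atom 13: C, bond orders sum to 4 (valence 4) → 0 H
  atom 14: C, bond orders sum to 4 (valence 4) → 0 H
  atom 15: N, bond orders sum to 1 (valence 3) → 2 H
  atom 16: O, bond orders sum to 2 (valence 2) → 0 H
Totals → C:9, H:8, Cl:1, N:3, O:3.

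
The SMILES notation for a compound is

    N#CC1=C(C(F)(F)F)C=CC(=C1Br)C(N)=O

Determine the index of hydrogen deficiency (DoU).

7

Degree of unsaturation = (number of rings) + (number of π bonds).
Ring closures in the SMILES: 1.
π bonds: 4 double bonds (each 1 DoU), 1 triple bond (each 2 DoU) → 6 DoU from unsaturation.
Total DoU = 1 + 6 = 7.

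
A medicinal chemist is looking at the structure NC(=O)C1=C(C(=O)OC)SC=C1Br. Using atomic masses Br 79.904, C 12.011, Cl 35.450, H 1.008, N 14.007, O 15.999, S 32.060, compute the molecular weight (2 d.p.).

First, the molecular formula is C7H6BrNO3S (counting implicit H from valence).
  Br: 1 × 79.904 = 79.904
  C: 7 × 12.011 = 84.077
  H: 6 × 1.008 = 6.048
  N: 1 × 14.007 = 14.007
  O: 3 × 15.999 = 47.997
  S: 1 × 32.060 = 32.060
Sum: 1×79.904 + 7×12.011 + 6×1.008 + 1×14.007 + 3×15.999 + 1×32.060 = 264.093 → 264.09 g/mol.

264.09 g/mol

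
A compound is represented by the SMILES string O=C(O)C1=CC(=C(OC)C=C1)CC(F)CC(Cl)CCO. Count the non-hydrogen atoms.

Every atom symbol written in the SMILES (organic subset) is one heavy atom; implicit H are not written.
Heavy atoms by element → C:14, Cl:1, F:1, O:4.
Total: 20.

20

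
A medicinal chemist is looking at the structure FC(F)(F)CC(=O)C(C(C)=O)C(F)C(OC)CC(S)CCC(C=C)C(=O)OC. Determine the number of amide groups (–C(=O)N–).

0

Scan the SMILES for the amide motif — none present.
Groups that are present: 1 alkene, 1 ester, 1 ether, 2 ketone, 1 thiol.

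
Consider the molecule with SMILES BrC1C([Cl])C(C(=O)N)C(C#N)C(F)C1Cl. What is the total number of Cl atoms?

2

Scan the SMILES for Cl atoms (remember two-letter symbols like Cl and Br are single atoms).
Chlorine count: 2.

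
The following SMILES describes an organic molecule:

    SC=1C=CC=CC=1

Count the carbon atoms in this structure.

Count every carbon token in the SMILES (each C, including those in ring-closure positions and inside branches).
Carbon count: 6.

6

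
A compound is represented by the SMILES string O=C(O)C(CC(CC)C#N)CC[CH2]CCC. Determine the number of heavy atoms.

16

Every atom symbol written in the SMILES (organic subset) is one heavy atom; implicit H are not written.
Heavy atoms by element → C:13, N:1, O:2.
Total: 16.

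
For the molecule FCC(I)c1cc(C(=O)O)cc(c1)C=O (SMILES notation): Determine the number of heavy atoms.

Every atom symbol written in the SMILES (organic subset) is one heavy atom; implicit H are not written.
Heavy atoms by element → C:10, F:1, I:1, O:3.
Total: 15.

15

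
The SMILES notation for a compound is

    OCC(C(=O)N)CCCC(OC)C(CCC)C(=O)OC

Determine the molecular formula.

Walk through each heavy atom and fill implicit hydrogens from standard valence (C 4, N 3, O 2, S 2, halogen 1):
  atom 1: O, bond orders sum to 1 (valence 2) → 1 H
  atom 2: C, bond orders sum to 2 (valence 4) → 2 H
  atom 3: C, bond orders sum to 3 (valence 4) → 1 H
  atom 4: C, bond orders sum to 4 (valence 4) → 0 H
  atom 5: O, bond orders sum to 2 (valence 2) → 0 H
  atom 6: N, bond orders sum to 1 (valence 3) → 2 H
  atom 7: C, bond orders sum to 2 (valence 4) → 2 H
  atom 8: C, bond orders sum to 2 (valence 4) → 2 H
  atom 9: C, bond orders sum to 2 (valence 4) → 2 H
  atom 10: C, bond orders sum to 3 (valence 4) → 1 H
  atom 11: O, bond orders sum to 2 (valence 2) → 0 H
  atom 12: C, bond orders sum to 1 (valence 4) → 3 H
  atom 13: C, bond orders sum to 3 (valence 4) → 1 H
  atom 14: C, bond orders sum to 2 (valence 4) → 2 H
  atom 15: C, bond orders sum to 2 (valence 4) → 2 H
  atom 16: C, bond orders sum to 1 (valence 4) → 3 H
  atom 17: C, bond orders sum to 4 (valence 4) → 0 H
  atom 18: O, bond orders sum to 2 (valence 2) → 0 H
  atom 19: O, bond orders sum to 2 (valence 2) → 0 H
  atom 20: C, bond orders sum to 1 (valence 4) → 3 H
Totals → C:14, H:27, N:1, O:5.

C14H27NO5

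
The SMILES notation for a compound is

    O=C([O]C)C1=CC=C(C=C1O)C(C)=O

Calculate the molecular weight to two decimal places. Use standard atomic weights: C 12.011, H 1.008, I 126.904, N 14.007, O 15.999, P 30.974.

First, the molecular formula is C10H10O4 (counting implicit H from valence).
  C: 10 × 12.011 = 120.110
  H: 10 × 1.008 = 10.080
  O: 4 × 15.999 = 63.996
Sum: 10×12.011 + 10×1.008 + 4×15.999 = 194.186 → 194.19 g/mol.

194.19 g/mol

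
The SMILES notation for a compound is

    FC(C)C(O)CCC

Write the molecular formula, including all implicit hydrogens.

Walk through each heavy atom and fill implicit hydrogens from standard valence (C 4, N 3, O 2, S 2, halogen 1):
  atom 1: F (halogen, monovalent) → 0 H
  atom 2: C, bond orders sum to 3 (valence 4) → 1 H
  atom 3: C, bond orders sum to 1 (valence 4) → 3 H
  atom 4: C, bond orders sum to 3 (valence 4) → 1 H
  atom 5: O, bond orders sum to 1 (valence 2) → 1 H
  atom 6: C, bond orders sum to 2 (valence 4) → 2 H
  atom 7: C, bond orders sum to 2 (valence 4) → 2 H
  atom 8: C, bond orders sum to 1 (valence 4) → 3 H
Totals → C:6, H:13, F:1, O:1.

C6H13FO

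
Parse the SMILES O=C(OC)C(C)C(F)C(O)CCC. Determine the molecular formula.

Walk through each heavy atom and fill implicit hydrogens from standard valence (C 4, N 3, O 2, S 2, halogen 1):
  atom 1: O, bond orders sum to 2 (valence 2) → 0 H
  atom 2: C, bond orders sum to 4 (valence 4) → 0 H
  atom 3: O, bond orders sum to 2 (valence 2) → 0 H
  atom 4: C, bond orders sum to 1 (valence 4) → 3 H
  atom 5: C, bond orders sum to 3 (valence 4) → 1 H
  atom 6: C, bond orders sum to 1 (valence 4) → 3 H
  atom 7: C, bond orders sum to 3 (valence 4) → 1 H
  atom 8: F (halogen, monovalent) → 0 H
  atom 9: C, bond orders sum to 3 (valence 4) → 1 H
  atom 10: O, bond orders sum to 1 (valence 2) → 1 H
  atom 11: C, bond orders sum to 2 (valence 4) → 2 H
  atom 12: C, bond orders sum to 2 (valence 4) → 2 H
  atom 13: C, bond orders sum to 1 (valence 4) → 3 H
Totals → C:9, H:17, F:1, O:3.
In Hill order: C9H17FO3.

C9H17FO3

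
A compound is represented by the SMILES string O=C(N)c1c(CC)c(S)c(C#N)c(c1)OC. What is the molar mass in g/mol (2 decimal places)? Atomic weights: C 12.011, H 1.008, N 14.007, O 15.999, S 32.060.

First, the molecular formula is C11H12N2O2S (counting implicit H from valence).
  C: 11 × 12.011 = 132.121
  H: 12 × 1.008 = 12.096
  N: 2 × 14.007 = 28.014
  O: 2 × 15.999 = 31.998
  S: 1 × 32.060 = 32.060
Sum: 11×12.011 + 12×1.008 + 2×14.007 + 2×15.999 + 1×32.060 = 236.289 → 236.29 g/mol.

236.29 g/mol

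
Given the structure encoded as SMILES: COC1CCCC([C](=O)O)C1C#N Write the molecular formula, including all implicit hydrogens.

C9H13NO3

Walk through each heavy atom and fill implicit hydrogens from standard valence (C 4, N 3, O 2, S 2, halogen 1):
  atom 1: C, bond orders sum to 1 (valence 4) → 3 H
  atom 2: O, bond orders sum to 2 (valence 2) → 0 H
  atom 3: C, bond orders sum to 3 (valence 4) → 1 H
  atom 4: C, bond orders sum to 2 (valence 4) → 2 H
  atom 5: C, bond orders sum to 2 (valence 4) → 2 H
  atom 6: C, bond orders sum to 2 (valence 4) → 2 H
  atom 7: C, bond orders sum to 3 (valence 4) → 1 H
  atom 8: C with explicit H count 0
  atom 9: O, bond orders sum to 2 (valence 2) → 0 H
  atom 10: O, bond orders sum to 1 (valence 2) → 1 H
  atom 11: C, bond orders sum to 3 (valence 4) → 1 H
  atom 12: C, bond orders sum to 4 (valence 4) → 0 H
  atom 13: N, bond orders sum to 3 (valence 3) → 0 H
Totals → C:9, H:13, N:1, O:3.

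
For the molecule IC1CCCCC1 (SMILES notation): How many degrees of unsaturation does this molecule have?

1

Degree of unsaturation = (number of rings) + (number of π bonds).
Ring closures in the SMILES: 1.
π bonds: none → 0 DoU from unsaturation.
Total DoU = 1 + 0 = 1.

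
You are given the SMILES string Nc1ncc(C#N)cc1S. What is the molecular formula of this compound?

Walk through each heavy atom and fill implicit hydrogens from standard valence (C 4, N 3, O 2, S 2, halogen 1); for lowercase aromatic atoms, an aromatic c carries 1 H when it has two neighbours and 0 H with three, and aromatic n carries 0 H:
  atom 1: N, bond orders sum to 1 (valence 3) → 2 H
  atom 2: aromatic c, 3 neighbours → 0 H
  atom 3: aromatic n, 2 neighbours → 0 H
  atom 4: aromatic c, 2 neighbours → 1 H
  atom 5: aromatic c, 3 neighbours → 0 H
  atom 6: C, bond orders sum to 4 (valence 4) → 0 H
  atom 7: N, bond orders sum to 3 (valence 3) → 0 H
  atom 8: aromatic c, 2 neighbours → 1 H
  atom 9: aromatic c, 3 neighbours → 0 H
  atom 10: S, bond orders sum to 1 (valence 2) → 1 H
Totals → C:6, H:5, N:3, S:1.

C6H5N3S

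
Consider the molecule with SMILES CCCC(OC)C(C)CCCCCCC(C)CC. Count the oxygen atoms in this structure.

Scan the SMILES for O atoms (remember two-letter symbols like Cl and Br are single atoms).
Oxygen count: 1.

1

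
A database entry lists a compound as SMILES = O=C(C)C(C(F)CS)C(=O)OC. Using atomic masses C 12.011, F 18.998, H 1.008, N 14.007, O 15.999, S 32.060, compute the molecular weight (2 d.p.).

First, the molecular formula is C7H11FO3S (counting implicit H from valence).
  C: 7 × 12.011 = 84.077
  F: 1 × 18.998 = 18.998
  H: 11 × 1.008 = 11.088
  O: 3 × 15.999 = 47.997
  S: 1 × 32.060 = 32.060
Sum: 7×12.011 + 1×18.998 + 11×1.008 + 3×15.999 + 1×32.060 = 194.220 → 194.22 g/mol.

194.22 g/mol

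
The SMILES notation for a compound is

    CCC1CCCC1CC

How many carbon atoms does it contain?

9

Count every carbon token in the SMILES (each C, including those in ring-closure positions and inside branches).
Carbon count: 9.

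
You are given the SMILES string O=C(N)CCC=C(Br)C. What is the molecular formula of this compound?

Walk through each heavy atom and fill implicit hydrogens from standard valence (C 4, N 3, O 2, S 2, halogen 1):
  atom 1: O, bond orders sum to 2 (valence 2) → 0 H
  atom 2: C, bond orders sum to 4 (valence 4) → 0 H
  atom 3: N, bond orders sum to 1 (valence 3) → 2 H
  atom 4: C, bond orders sum to 2 (valence 4) → 2 H
  atom 5: C, bond orders sum to 2 (valence 4) → 2 H
  atom 6: C, bond orders sum to 3 (valence 4) → 1 H
  atom 7: C, bond orders sum to 4 (valence 4) → 0 H
  atom 8: Br (halogen, monovalent) → 0 H
  atom 9: C, bond orders sum to 1 (valence 4) → 3 H
Totals → C:6, H:10, Br:1, N:1, O:1.
In Hill order: C6H10BrNO.

C6H10BrNO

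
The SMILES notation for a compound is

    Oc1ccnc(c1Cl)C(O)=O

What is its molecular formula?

C6H4ClNO3

Walk through each heavy atom and fill implicit hydrogens from standard valence (C 4, N 3, O 2, S 2, halogen 1); for lowercase aromatic atoms, an aromatic c carries 1 H when it has two neighbours and 0 H with three, and aromatic n carries 0 H:
  atom 1: O, bond orders sum to 1 (valence 2) → 1 H
  atom 2: aromatic c, 3 neighbours → 0 H
  atom 3: aromatic c, 2 neighbours → 1 H
  atom 4: aromatic c, 2 neighbours → 1 H
  atom 5: aromatic n, 2 neighbours → 0 H
  atom 6: aromatic c, 3 neighbours → 0 H
  atom 7: aromatic c, 3 neighbours → 0 H
  atom 8: Cl (halogen, monovalent) → 0 H
  atom 9: C, bond orders sum to 4 (valence 4) → 0 H
  atom 10: O, bond orders sum to 1 (valence 2) → 1 H
  atom 11: O, bond orders sum to 2 (valence 2) → 0 H
Totals → C:6, H:4, Cl:1, N:1, O:3.
In Hill order: C6H4ClNO3.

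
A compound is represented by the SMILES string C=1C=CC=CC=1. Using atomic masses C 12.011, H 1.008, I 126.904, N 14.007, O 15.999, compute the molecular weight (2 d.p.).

First, the molecular formula is C6H6 (counting implicit H from valence).
  C: 6 × 12.011 = 72.066
  H: 6 × 1.008 = 6.048
Sum: 6×12.011 + 6×1.008 = 78.114 → 78.11 g/mol.

78.11 g/mol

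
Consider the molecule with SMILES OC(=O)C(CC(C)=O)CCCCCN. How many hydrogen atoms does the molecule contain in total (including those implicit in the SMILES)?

19

Walk through each heavy atom and fill implicit hydrogens from standard valence (C 4, N 3, O 2, S 2, halogen 1):
  atom 1: O, bond orders sum to 1 (valence 2) → 1 H
  atom 2: C, bond orders sum to 4 (valence 4) → 0 H
  atom 3: O, bond orders sum to 2 (valence 2) → 0 H
  atom 4: C, bond orders sum to 3 (valence 4) → 1 H
  atom 5: C, bond orders sum to 2 (valence 4) → 2 H
  atom 6: C, bond orders sum to 4 (valence 4) → 0 H
  atom 7: C, bond orders sum to 1 (valence 4) → 3 H
  atom 8: O, bond orders sum to 2 (valence 2) → 0 H
  atom 9: C, bond orders sum to 2 (valence 4) → 2 H
  atom 10: C, bond orders sum to 2 (valence 4) → 2 H
  atom 11: C, bond orders sum to 2 (valence 4) → 2 H
  atom 12: C, bond orders sum to 2 (valence 4) → 2 H
  atom 13: C, bond orders sum to 2 (valence 4) → 2 H
  atom 14: N, bond orders sum to 1 (valence 3) → 2 H
Total hydrogens: 19.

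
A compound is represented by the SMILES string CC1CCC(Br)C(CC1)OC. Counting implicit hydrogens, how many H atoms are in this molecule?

17

Walk through each heavy atom and fill implicit hydrogens from standard valence (C 4, N 3, O 2, S 2, halogen 1):
  atom 1: C, bond orders sum to 1 (valence 4) → 3 H
  atom 2: C, bond orders sum to 3 (valence 4) → 1 H
  atom 3: C, bond orders sum to 2 (valence 4) → 2 H
  atom 4: C, bond orders sum to 2 (valence 4) → 2 H
  atom 5: C, bond orders sum to 3 (valence 4) → 1 H
  atom 6: Br (halogen, monovalent) → 0 H
  atom 7: C, bond orders sum to 3 (valence 4) → 1 H
  atom 8: C, bond orders sum to 2 (valence 4) → 2 H
  atom 9: C, bond orders sum to 2 (valence 4) → 2 H
  atom 10: O, bond orders sum to 2 (valence 2) → 0 H
  atom 11: C, bond orders sum to 1 (valence 4) → 3 H
Total hydrogens: 17.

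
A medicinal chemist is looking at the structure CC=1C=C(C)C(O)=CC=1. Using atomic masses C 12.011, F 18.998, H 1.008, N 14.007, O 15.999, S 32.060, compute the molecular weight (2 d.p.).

First, the molecular formula is C8H10O (counting implicit H from valence).
  C: 8 × 12.011 = 96.088
  H: 10 × 1.008 = 10.080
  O: 1 × 15.999 = 15.999
Sum: 8×12.011 + 10×1.008 + 1×15.999 = 122.167 → 122.17 g/mol.

122.17 g/mol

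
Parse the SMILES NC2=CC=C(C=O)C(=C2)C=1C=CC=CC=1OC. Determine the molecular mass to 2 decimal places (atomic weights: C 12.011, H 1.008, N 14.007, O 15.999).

227.26 g/mol

First, the molecular formula is C14H13NO2 (counting implicit H from valence).
  C: 14 × 12.011 = 168.154
  H: 13 × 1.008 = 13.104
  N: 1 × 14.007 = 14.007
  O: 2 × 15.999 = 31.998
Sum: 14×12.011 + 13×1.008 + 1×14.007 + 2×15.999 = 227.263 → 227.26 g/mol.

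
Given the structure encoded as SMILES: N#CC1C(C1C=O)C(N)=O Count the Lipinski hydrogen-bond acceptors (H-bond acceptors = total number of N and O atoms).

4

N atoms: 2; O atoms: 2.
Lipinski HBA = 2 + 2 = 4.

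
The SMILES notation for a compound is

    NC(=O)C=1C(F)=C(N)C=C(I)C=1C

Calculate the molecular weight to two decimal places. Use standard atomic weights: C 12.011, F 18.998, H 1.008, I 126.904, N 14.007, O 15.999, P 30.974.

First, the molecular formula is C8H8FIN2O (counting implicit H from valence).
  C: 8 × 12.011 = 96.088
  F: 1 × 18.998 = 18.998
  H: 8 × 1.008 = 8.064
  I: 1 × 126.904 = 126.904
  N: 2 × 14.007 = 28.014
  O: 1 × 15.999 = 15.999
Sum: 8×12.011 + 1×18.998 + 8×1.008 + 1×126.904 + 2×14.007 + 1×15.999 = 294.067 → 294.07 g/mol.

294.07 g/mol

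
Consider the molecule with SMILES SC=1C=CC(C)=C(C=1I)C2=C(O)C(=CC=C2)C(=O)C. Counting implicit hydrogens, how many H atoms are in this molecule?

Walk through each heavy atom and fill implicit hydrogens from standard valence (C 4, N 3, O 2, S 2, halogen 1):
  atom 1: S, bond orders sum to 1 (valence 2) → 1 H
  atom 2: C, bond orders sum to 4 (valence 4) → 0 H
  atom 3: C, bond orders sum to 3 (valence 4) → 1 H
  atom 4: C, bond orders sum to 3 (valence 4) → 1 H
  atom 5: C, bond orders sum to 4 (valence 4) → 0 H
  atom 6: C, bond orders sum to 1 (valence 4) → 3 H
  atom 7: C, bond orders sum to 4 (valence 4) → 0 H
  atom 8: C, bond orders sum to 4 (valence 4) → 0 H
  atom 9: I (halogen, monovalent) → 0 H
  atom 10: C, bond orders sum to 4 (valence 4) → 0 H
  atom 11: C, bond orders sum to 4 (valence 4) → 0 H
  atom 12: O, bond orders sum to 1 (valence 2) → 1 H
  atom 13: C, bond orders sum to 4 (valence 4) → 0 H
  atom 14: C, bond orders sum to 3 (valence 4) → 1 H
  atom 15: C, bond orders sum to 3 (valence 4) → 1 H
  atom 16: C, bond orders sum to 3 (valence 4) → 1 H
  atom 17: C, bond orders sum to 4 (valence 4) → 0 H
  atom 18: O, bond orders sum to 2 (valence 2) → 0 H
  atom 19: C, bond orders sum to 1 (valence 4) → 3 H
Total hydrogens: 13.

13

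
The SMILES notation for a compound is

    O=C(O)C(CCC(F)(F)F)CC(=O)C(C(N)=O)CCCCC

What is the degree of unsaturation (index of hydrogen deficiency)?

3

Degree of unsaturation = (number of rings) + (number of π bonds).
Ring closures in the SMILES: 0.
π bonds: 3 double bonds (each 1 DoU) → 3 DoU from unsaturation.
Total DoU = 0 + 3 = 3.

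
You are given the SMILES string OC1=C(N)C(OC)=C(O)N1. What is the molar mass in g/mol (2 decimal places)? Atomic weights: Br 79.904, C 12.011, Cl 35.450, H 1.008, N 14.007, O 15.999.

144.13 g/mol

First, the molecular formula is C5H8N2O3 (counting implicit H from valence).
  C: 5 × 12.011 = 60.055
  H: 8 × 1.008 = 8.064
  N: 2 × 14.007 = 28.014
  O: 3 × 15.999 = 47.997
Sum: 5×12.011 + 8×1.008 + 2×14.007 + 3×15.999 = 144.130 → 144.13 g/mol.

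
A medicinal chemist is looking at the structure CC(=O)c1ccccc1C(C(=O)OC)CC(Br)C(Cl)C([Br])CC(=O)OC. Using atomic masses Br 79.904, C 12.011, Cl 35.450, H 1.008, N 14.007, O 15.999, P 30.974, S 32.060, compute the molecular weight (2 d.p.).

First, the molecular formula is C18H21Br2ClO5 (counting implicit H from valence).
  Br: 2 × 79.904 = 159.808
  C: 18 × 12.011 = 216.198
  Cl: 1 × 35.450 = 35.450
  H: 21 × 1.008 = 21.168
  O: 5 × 15.999 = 79.995
Sum: 2×79.904 + 18×12.011 + 1×35.450 + 21×1.008 + 5×15.999 = 512.619 → 512.62 g/mol.

512.62 g/mol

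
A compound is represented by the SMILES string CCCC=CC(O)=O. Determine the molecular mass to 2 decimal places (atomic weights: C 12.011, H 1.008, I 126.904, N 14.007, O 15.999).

First, the molecular formula is C6H10O2 (counting implicit H from valence).
  C: 6 × 12.011 = 72.066
  H: 10 × 1.008 = 10.080
  O: 2 × 15.999 = 31.998
Sum: 6×12.011 + 10×1.008 + 2×15.999 = 114.144 → 114.14 g/mol.

114.14 g/mol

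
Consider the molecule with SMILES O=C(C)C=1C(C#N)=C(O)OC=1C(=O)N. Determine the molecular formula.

Walk through each heavy atom and fill implicit hydrogens from standard valence (C 4, N 3, O 2, S 2, halogen 1):
  atom 1: O, bond orders sum to 2 (valence 2) → 0 H
  atom 2: C, bond orders sum to 4 (valence 4) → 0 H
  atom 3: C, bond orders sum to 1 (valence 4) → 3 H
  atom 4: C, bond orders sum to 4 (valence 4) → 0 H
  atom 5: C, bond orders sum to 4 (valence 4) → 0 H
  atom 6: C, bond orders sum to 4 (valence 4) → 0 H
  atom 7: N, bond orders sum to 3 (valence 3) → 0 H
  atom 8: C, bond orders sum to 4 (valence 4) → 0 H
  atom 9: O, bond orders sum to 1 (valence 2) → 1 H
  atom 10: O, bond orders sum to 2 (valence 2) → 0 H
  atom 11: C, bond orders sum to 4 (valence 4) → 0 H
  atom 12: C, bond orders sum to 4 (valence 4) → 0 H
  atom 13: O, bond orders sum to 2 (valence 2) → 0 H
  atom 14: N, bond orders sum to 1 (valence 3) → 2 H
Totals → C:8, H:6, N:2, O:4.
In Hill order: C8H6N2O4.

C8H6N2O4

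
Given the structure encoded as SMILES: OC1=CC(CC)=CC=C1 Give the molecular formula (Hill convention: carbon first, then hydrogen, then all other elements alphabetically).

C8H10O

Walk through each heavy atom and fill implicit hydrogens from standard valence (C 4, N 3, O 2, S 2, halogen 1):
  atom 1: O, bond orders sum to 1 (valence 2) → 1 H
  atom 2: C, bond orders sum to 4 (valence 4) → 0 H
  atom 3: C, bond orders sum to 3 (valence 4) → 1 H
  atom 4: C, bond orders sum to 4 (valence 4) → 0 H
  atom 5: C, bond orders sum to 2 (valence 4) → 2 H
  atom 6: C, bond orders sum to 1 (valence 4) → 3 H
  atom 7: C, bond orders sum to 3 (valence 4) → 1 H
  atom 8: C, bond orders sum to 3 (valence 4) → 1 H
  atom 9: C, bond orders sum to 3 (valence 4) → 1 H
Totals → C:8, H:10, O:1.
In Hill order: C8H10O.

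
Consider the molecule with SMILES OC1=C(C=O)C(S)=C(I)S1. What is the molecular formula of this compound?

C5H3IO2S2

Walk through each heavy atom and fill implicit hydrogens from standard valence (C 4, N 3, O 2, S 2, halogen 1):
  atom 1: O, bond orders sum to 1 (valence 2) → 1 H
  atom 2: C, bond orders sum to 4 (valence 4) → 0 H
  atom 3: C, bond orders sum to 4 (valence 4) → 0 H
  atom 4: C, bond orders sum to 3 (valence 4) → 1 H
  atom 5: O, bond orders sum to 2 (valence 2) → 0 H
  atom 6: C, bond orders sum to 4 (valence 4) → 0 H
  atom 7: S, bond orders sum to 1 (valence 2) → 1 H
  atom 8: C, bond orders sum to 4 (valence 4) → 0 H
  atom 9: I (halogen, monovalent) → 0 H
  atom 10: S, bond orders sum to 2 (valence 2) → 0 H
Totals → C:5, H:3, I:1, O:2, S:2.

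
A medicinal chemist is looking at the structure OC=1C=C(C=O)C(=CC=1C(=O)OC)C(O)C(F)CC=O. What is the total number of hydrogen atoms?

Walk through each heavy atom and fill implicit hydrogens from standard valence (C 4, N 3, O 2, S 2, halogen 1):
  atom 1: O, bond orders sum to 1 (valence 2) → 1 H
  atom 2: C, bond orders sum to 4 (valence 4) → 0 H
  atom 3: C, bond orders sum to 3 (valence 4) → 1 H
  atom 4: C, bond orders sum to 4 (valence 4) → 0 H
  atom 5: C, bond orders sum to 3 (valence 4) → 1 H
  atom 6: O, bond orders sum to 2 (valence 2) → 0 H
  atom 7: C, bond orders sum to 4 (valence 4) → 0 H
  atom 8: C, bond orders sum to 3 (valence 4) → 1 H
  atom 9: C, bond orders sum to 4 (valence 4) → 0 H
  atom 10: C, bond orders sum to 4 (valence 4) → 0 H
  atom 11: O, bond orders sum to 2 (valence 2) → 0 H
  atom 12: O, bond orders sum to 2 (valence 2) → 0 H
  atom 13: C, bond orders sum to 1 (valence 4) → 3 H
  atom 14: C, bond orders sum to 3 (valence 4) → 1 H
  atom 15: O, bond orders sum to 1 (valence 2) → 1 H
  atom 16: C, bond orders sum to 3 (valence 4) → 1 H
  atom 17: F (halogen, monovalent) → 0 H
  atom 18: C, bond orders sum to 2 (valence 4) → 2 H
  atom 19: C, bond orders sum to 3 (valence 4) → 1 H
  atom 20: O, bond orders sum to 2 (valence 2) → 0 H
Total hydrogens: 13.

13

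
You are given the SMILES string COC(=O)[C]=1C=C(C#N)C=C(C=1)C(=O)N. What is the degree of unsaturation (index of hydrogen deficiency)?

Degree of unsaturation = (number of rings) + (number of π bonds).
Ring closures in the SMILES: 1.
π bonds: 5 double bonds (each 1 DoU), 1 triple bond (each 2 DoU) → 7 DoU from unsaturation.
Total DoU = 1 + 7 = 8.

8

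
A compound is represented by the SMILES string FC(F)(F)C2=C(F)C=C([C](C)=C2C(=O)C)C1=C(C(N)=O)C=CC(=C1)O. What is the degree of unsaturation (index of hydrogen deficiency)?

10

Molecular formula: C17H13F4NO3.
DoU = (2C + 2 + N − H − X) / 2, where X is the halogen count and O/S are ignored.
    = (2·17 + 2 + 1 − 13 − 4) / 2 = 20 / 2 = 10.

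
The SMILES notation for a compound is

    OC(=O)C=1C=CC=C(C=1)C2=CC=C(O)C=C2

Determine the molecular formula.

Walk through each heavy atom and fill implicit hydrogens from standard valence (C 4, N 3, O 2, S 2, halogen 1):
  atom 1: O, bond orders sum to 1 (valence 2) → 1 H
  atom 2: C, bond orders sum to 4 (valence 4) → 0 H
  atom 3: O, bond orders sum to 2 (valence 2) → 0 H
  atom 4: C, bond orders sum to 4 (valence 4) → 0 H
  atom 5: C, bond orders sum to 3 (valence 4) → 1 H
  atom 6: C, bond orders sum to 3 (valence 4) → 1 H
  atom 7: C, bond orders sum to 3 (valence 4) → 1 H
  atom 8: C, bond orders sum to 4 (valence 4) → 0 H
  atom 9: C, bond orders sum to 3 (valence 4) → 1 H
  atom 10: C, bond orders sum to 4 (valence 4) → 0 H
  atom 11: C, bond orders sum to 3 (valence 4) → 1 H
  atom 12: C, bond orders sum to 3 (valence 4) → 1 H
  atom 13: C, bond orders sum to 4 (valence 4) → 0 H
  atom 14: O, bond orders sum to 1 (valence 2) → 1 H
  atom 15: C, bond orders sum to 3 (valence 4) → 1 H
  atom 16: C, bond orders sum to 3 (valence 4) → 1 H
Totals → C:13, H:10, O:3.
In Hill order: C13H10O3.

C13H10O3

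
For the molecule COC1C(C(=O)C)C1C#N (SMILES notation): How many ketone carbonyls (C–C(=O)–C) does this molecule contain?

1

The ketone motif appears at heavy-atom position 5 in the SMILES.
Other groups present: 1 ether, 1 nitrile.
Ketone count: 1.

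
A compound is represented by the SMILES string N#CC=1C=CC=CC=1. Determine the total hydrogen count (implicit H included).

Walk through each heavy atom and fill implicit hydrogens from standard valence (C 4, N 3, O 2, S 2, halogen 1):
  atom 1: N, bond orders sum to 3 (valence 3) → 0 H
  atom 2: C, bond orders sum to 4 (valence 4) → 0 H
  atom 3: C, bond orders sum to 4 (valence 4) → 0 H
  atom 4: C, bond orders sum to 3 (valence 4) → 1 H
  atom 5: C, bond orders sum to 3 (valence 4) → 1 H
  atom 6: C, bond orders sum to 3 (valence 4) → 1 H
  atom 7: C, bond orders sum to 3 (valence 4) → 1 H
  atom 8: C, bond orders sum to 3 (valence 4) → 1 H
Total hydrogens: 5.

5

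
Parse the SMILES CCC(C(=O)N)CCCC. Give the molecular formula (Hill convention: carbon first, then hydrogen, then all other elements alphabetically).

C8H17NO

Walk through each heavy atom and fill implicit hydrogens from standard valence (C 4, N 3, O 2, S 2, halogen 1):
  atom 1: C, bond orders sum to 1 (valence 4) → 3 H
  atom 2: C, bond orders sum to 2 (valence 4) → 2 H
  atom 3: C, bond orders sum to 3 (valence 4) → 1 H
  atom 4: C, bond orders sum to 4 (valence 4) → 0 H
  atom 5: O, bond orders sum to 2 (valence 2) → 0 H
  atom 6: N, bond orders sum to 1 (valence 3) → 2 H
  atom 7: C, bond orders sum to 2 (valence 4) → 2 H
  atom 8: C, bond orders sum to 2 (valence 4) → 2 H
  atom 9: C, bond orders sum to 2 (valence 4) → 2 H
  atom 10: C, bond orders sum to 1 (valence 4) → 3 H
Totals → C:8, H:17, N:1, O:1.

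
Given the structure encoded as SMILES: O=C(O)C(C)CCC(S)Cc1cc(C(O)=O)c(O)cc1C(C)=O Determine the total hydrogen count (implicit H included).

20

Walk through each heavy atom and fill implicit hydrogens from standard valence (C 4, N 3, O 2, S 2, halogen 1); for lowercase aromatic atoms, an aromatic c carries 1 H when it has two neighbours and 0 H with three, and aromatic n carries 0 H:
  atom 1: O, bond orders sum to 2 (valence 2) → 0 H
  atom 2: C, bond orders sum to 4 (valence 4) → 0 H
  atom 3: O, bond orders sum to 1 (valence 2) → 1 H
  atom 4: C, bond orders sum to 3 (valence 4) → 1 H
  atom 5: C, bond orders sum to 1 (valence 4) → 3 H
  atom 6: C, bond orders sum to 2 (valence 4) → 2 H
  atom 7: C, bond orders sum to 2 (valence 4) → 2 H
  atom 8: C, bond orders sum to 3 (valence 4) → 1 H
  atom 9: S, bond orders sum to 1 (valence 2) → 1 H
  atom 10: C, bond orders sum to 2 (valence 4) → 2 H
  atom 11: aromatic c, 3 neighbours → 0 H
  atom 12: aromatic c, 2 neighbours → 1 H
  atom 13: aromatic c, 3 neighbours → 0 H
  atom 14: C, bond orders sum to 4 (valence 4) → 0 H
  atom 15: O, bond orders sum to 1 (valence 2) → 1 H
  atom 16: O, bond orders sum to 2 (valence 2) → 0 H
  atom 17: aromatic c, 3 neighbours → 0 H
  atom 18: O, bond orders sum to 1 (valence 2) → 1 H
  atom 19: aromatic c, 2 neighbours → 1 H
  atom 20: aromatic c, 3 neighbours → 0 H
  atom 21: C, bond orders sum to 4 (valence 4) → 0 H
  atom 22: C, bond orders sum to 1 (valence 4) → 3 H
  atom 23: O, bond orders sum to 2 (valence 2) → 0 H
Total hydrogens: 20.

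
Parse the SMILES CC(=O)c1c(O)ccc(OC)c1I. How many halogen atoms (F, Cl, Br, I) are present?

Halogen atoms appear at heavy-atom position 13 (1×I).
Other groups present: 1 ether, 1 hydroxyl, 1 ketone.
Halogen count: 1.

1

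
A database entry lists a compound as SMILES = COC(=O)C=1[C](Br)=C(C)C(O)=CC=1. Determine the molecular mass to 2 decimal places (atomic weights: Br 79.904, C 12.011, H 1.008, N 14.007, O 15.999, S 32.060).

First, the molecular formula is C9H9BrO3 (counting implicit H from valence).
  Br: 1 × 79.904 = 79.904
  C: 9 × 12.011 = 108.099
  H: 9 × 1.008 = 9.072
  O: 3 × 15.999 = 47.997
Sum: 1×79.904 + 9×12.011 + 9×1.008 + 3×15.999 = 245.072 → 245.07 g/mol.

245.07 g/mol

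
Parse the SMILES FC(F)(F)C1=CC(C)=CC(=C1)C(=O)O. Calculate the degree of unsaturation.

Molecular formula: C9H7F3O2.
DoU = (2C + 2 + N − H − X) / 2, where X is the halogen count and O/S are ignored.
    = (2·9 + 2 + 0 − 7 − 3) / 2 = 10 / 2 = 5.

5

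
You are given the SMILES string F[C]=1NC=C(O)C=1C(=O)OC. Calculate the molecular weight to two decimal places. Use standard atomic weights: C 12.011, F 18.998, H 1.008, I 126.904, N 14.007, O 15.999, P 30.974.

159.12 g/mol

First, the molecular formula is C6H6FNO3 (counting implicit H from valence).
  C: 6 × 12.011 = 72.066
  F: 1 × 18.998 = 18.998
  H: 6 × 1.008 = 6.048
  N: 1 × 14.007 = 14.007
  O: 3 × 15.999 = 47.997
Sum: 6×12.011 + 1×18.998 + 6×1.008 + 1×14.007 + 3×15.999 = 159.116 → 159.12 g/mol.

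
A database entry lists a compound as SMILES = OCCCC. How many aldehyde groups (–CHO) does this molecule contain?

0

Scan the SMILES for the aldehyde motif — none present.
Groups that are present: 1 hydroxyl.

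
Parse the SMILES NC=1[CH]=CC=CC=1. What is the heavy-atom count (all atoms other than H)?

Every atom symbol written in the SMILES (organic subset) is one heavy atom; implicit H are not written.
Heavy atoms by element → C:6, N:1.
Total: 7.

7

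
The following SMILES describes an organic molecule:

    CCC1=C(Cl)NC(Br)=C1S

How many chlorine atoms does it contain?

1

Scan the SMILES for Cl atoms (remember two-letter symbols like Cl and Br are single atoms).
Chlorine count: 1.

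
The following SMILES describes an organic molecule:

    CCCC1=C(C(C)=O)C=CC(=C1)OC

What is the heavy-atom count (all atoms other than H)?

14

Every atom symbol written in the SMILES (organic subset) is one heavy atom; implicit H are not written.
Heavy atoms by element → C:12, O:2.
Total: 14.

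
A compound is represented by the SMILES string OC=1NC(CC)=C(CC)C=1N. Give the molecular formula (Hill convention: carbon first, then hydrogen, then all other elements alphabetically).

C8H14N2O

Walk through each heavy atom and fill implicit hydrogens from standard valence (C 4, N 3, O 2, S 2, halogen 1):
  atom 1: O, bond orders sum to 1 (valence 2) → 1 H
  atom 2: C, bond orders sum to 4 (valence 4) → 0 H
  atom 3: N, bond orders sum to 2 (valence 3) → 1 H
  atom 4: C, bond orders sum to 4 (valence 4) → 0 H
  atom 5: C, bond orders sum to 2 (valence 4) → 2 H
  atom 6: C, bond orders sum to 1 (valence 4) → 3 H
  atom 7: C, bond orders sum to 4 (valence 4) → 0 H
  atom 8: C, bond orders sum to 2 (valence 4) → 2 H
  atom 9: C, bond orders sum to 1 (valence 4) → 3 H
  atom 10: C, bond orders sum to 4 (valence 4) → 0 H
  atom 11: N, bond orders sum to 1 (valence 3) → 2 H
Totals → C:8, H:14, N:2, O:1.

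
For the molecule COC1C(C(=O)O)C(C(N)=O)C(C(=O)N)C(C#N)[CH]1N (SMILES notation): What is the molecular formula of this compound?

C11H16N4O5

Walk through each heavy atom and fill implicit hydrogens from standard valence (C 4, N 3, O 2, S 2, halogen 1):
  atom 1: C, bond orders sum to 1 (valence 4) → 3 H
  atom 2: O, bond orders sum to 2 (valence 2) → 0 H
  atom 3: C, bond orders sum to 3 (valence 4) → 1 H
  atom 4: C, bond orders sum to 3 (valence 4) → 1 H
  atom 5: C, bond orders sum to 4 (valence 4) → 0 H
  atom 6: O, bond orders sum to 2 (valence 2) → 0 H
  atom 7: O, bond orders sum to 1 (valence 2) → 1 H
  atom 8: C, bond orders sum to 3 (valence 4) → 1 H
  atom 9: C, bond orders sum to 4 (valence 4) → 0 H
  atom 10: N, bond orders sum to 1 (valence 3) → 2 H
  atom 11: O, bond orders sum to 2 (valence 2) → 0 H
  atom 12: C, bond orders sum to 3 (valence 4) → 1 H
  atom 13: C, bond orders sum to 4 (valence 4) → 0 H
  atom 14: O, bond orders sum to 2 (valence 2) → 0 H
  atom 15: N, bond orders sum to 1 (valence 3) → 2 H
  atom 16: C, bond orders sum to 3 (valence 4) → 1 H
  atom 17: C, bond orders sum to 4 (valence 4) → 0 H
  atom 18: N, bond orders sum to 3 (valence 3) → 0 H
  atom 19: C with explicit H count 1
  atom 20: N, bond orders sum to 1 (valence 3) → 2 H
Totals → C:11, H:16, N:4, O:5.
In Hill order: C11H16N4O5.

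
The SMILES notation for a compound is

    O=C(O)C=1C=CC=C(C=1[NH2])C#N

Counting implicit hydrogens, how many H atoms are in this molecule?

Walk through each heavy atom and fill implicit hydrogens from standard valence (C 4, N 3, O 2, S 2, halogen 1):
  atom 1: O, bond orders sum to 2 (valence 2) → 0 H
  atom 2: C, bond orders sum to 4 (valence 4) → 0 H
  atom 3: O, bond orders sum to 1 (valence 2) → 1 H
  atom 4: C, bond orders sum to 4 (valence 4) → 0 H
  atom 5: C, bond orders sum to 3 (valence 4) → 1 H
  atom 6: C, bond orders sum to 3 (valence 4) → 1 H
  atom 7: C, bond orders sum to 3 (valence 4) → 1 H
  atom 8: C, bond orders sum to 4 (valence 4) → 0 H
  atom 9: C, bond orders sum to 4 (valence 4) → 0 H
  atom 10: N with explicit H count 2
  atom 11: C, bond orders sum to 4 (valence 4) → 0 H
  atom 12: N, bond orders sum to 3 (valence 3) → 0 H
Total hydrogens: 6.

6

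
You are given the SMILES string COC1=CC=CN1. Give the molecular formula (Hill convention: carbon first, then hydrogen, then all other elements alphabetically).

C5H7NO

Walk through each heavy atom and fill implicit hydrogens from standard valence (C 4, N 3, O 2, S 2, halogen 1):
  atom 1: C, bond orders sum to 1 (valence 4) → 3 H
  atom 2: O, bond orders sum to 2 (valence 2) → 0 H
  atom 3: C, bond orders sum to 4 (valence 4) → 0 H
  atom 4: C, bond orders sum to 3 (valence 4) → 1 H
  atom 5: C, bond orders sum to 3 (valence 4) → 1 H
  atom 6: C, bond orders sum to 3 (valence 4) → 1 H
  atom 7: N, bond orders sum to 2 (valence 3) → 1 H
Totals → C:5, H:7, N:1, O:1.
In Hill order: C5H7NO.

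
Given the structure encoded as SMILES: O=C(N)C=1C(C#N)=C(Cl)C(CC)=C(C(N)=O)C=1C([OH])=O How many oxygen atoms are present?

4

Scan the SMILES for O atoms (remember two-letter symbols like Cl and Br are single atoms).
Oxygen count: 4.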